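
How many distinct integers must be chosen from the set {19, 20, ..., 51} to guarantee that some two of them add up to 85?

25

Group the elements by complementary pair {x, 85−x}: {34,51}, {35,50}, {36,49}, …, giving 9 two-element pairs and 15 integers whose partner 85−x falls outside [19,51].
Treating each of those 24 groups as a pigeonhole, one can pick one integer per group — 24 integers — with no two summing to 85.
The 25th integer lands in an occupied pair, forcing a sum of 85.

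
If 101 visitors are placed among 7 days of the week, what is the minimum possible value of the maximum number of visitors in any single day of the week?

Pigeonhole: the 7 days of the week are the holes and the 101 visitors are the pigeons.
If every day of the week held at most 14 visitors, the total would be at most 7 × 14 = 98, which is less than 101.
So some day of the week holds at least ⌈101/7⌉ = 15 visitors.

15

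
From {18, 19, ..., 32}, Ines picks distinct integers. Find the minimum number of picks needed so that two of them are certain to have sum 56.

12

A set avoiding the sum 56 can contain at most one of each pair {x, 56−x}, plus the 7 elements whose complement lies outside the range or equal to its own complement.
The integers 18, …, 28 (11 of them) are such a set: any two sum to at least 18+19 = 37 and at most 27+28 = 55 < 56.
Any 12th integer completes one of the 4 pairs, so 12 choices force a sum of 56.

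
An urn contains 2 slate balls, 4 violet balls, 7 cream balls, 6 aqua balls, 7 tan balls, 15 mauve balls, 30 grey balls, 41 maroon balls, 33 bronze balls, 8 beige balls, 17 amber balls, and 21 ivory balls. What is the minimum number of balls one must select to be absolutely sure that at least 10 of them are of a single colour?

The 12 colours are the holes; the balls drawn are the pigeons.
To avoid 10 of any one colour, the worst case takes at most 9 of each colour, or every ball of a colour that has fewer than 9.
That gives 2 + 4 + 7 + 6 + 7 + 9 + 9 + 9 + 9 + 8 + 9 + 9 = 88 balls with no colour reaching 10.
The next ball forces some colour to 10, so 88 + 1 = 89.

89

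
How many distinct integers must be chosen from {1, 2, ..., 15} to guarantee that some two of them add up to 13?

A set avoiding the sum 13 can contain at most one of each pair {x, 13−x}, plus the 3 elements whose complement lies outside the range.
The integers 7, …, 15 (9 of them) are such a set: any two sum to at least 7+8 = 15 > 13.
By the pigeonhole principle, any 10th integer completes one of the 6 pairs, so 10 choices force a sum of 13.

10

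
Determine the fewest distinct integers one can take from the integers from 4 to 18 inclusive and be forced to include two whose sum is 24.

10

Two chosen integers sum to 24 exactly when both halves of some pair {x, 24−x} with 6 ≤ x ≤ 24−x ≤ 18 are chosen — 6 such pairs.
The remaining 3 elements (those with no distinct partner in range) can never complete a 24-sum, so the worst case takes all of them and one from each pair: 3 + 6 = 9.
The 10th integer has to be the second member of some pair, so 9 + 1 = 10.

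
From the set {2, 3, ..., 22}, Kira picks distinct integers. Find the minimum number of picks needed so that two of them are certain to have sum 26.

13

A set avoiding the sum 26 can contain at most one of each pair {x, 26−x}, plus the 3 elements whose complement lies outside the range or equal to its own complement.
The integers 2, …, 13 (12 of them) are such a set: any two sum to at least 2+3 = 5 and at most 12+13 = 25 < 26.
Pigeonhole: any 13th integer completes one of the 9 pairs, so 13 choices force a sum of 26.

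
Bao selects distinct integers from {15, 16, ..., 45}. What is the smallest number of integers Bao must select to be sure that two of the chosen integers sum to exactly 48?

23

Group the elements by complementary pair {x, 48−x}: {15,33}, {16,32}, {17,31}, …, giving 9 two-element pairs, the single value 24 (it cannot pair with itself since the integers are distinct), and 12 integers whose partner 48−x falls outside [15,45].
Pigeonhole: treating each of those 22 groups as a pigeonhole, one can pick one integer per group — 22 integers — with no two summing to 48.
The 23rd integer lands in an occupied pair, forcing a sum of 48.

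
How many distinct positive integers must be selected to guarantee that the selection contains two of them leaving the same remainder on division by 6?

7

Pigeonhole: the 6 residue classes mod 6 are the pigeonholes.
With 6 integers one could put 1 in each residue class and have no class reach 2.
The 7th integer pushes some class to 2, so 6·1 + 1 = 7.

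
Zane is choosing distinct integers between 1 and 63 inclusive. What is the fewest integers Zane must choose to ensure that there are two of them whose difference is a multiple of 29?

Integers whose pairwise differences are multiples of 29 are exactly those sharing a remainder mod 29. By pigeonhole, the 29 residue classes mod 29 are the pigeonholes.
With 29 integers one could put 1 in each residue class and have no class reach 2.
The 30th integer pushes some class to 2, so 29·1 + 1 = 30.

30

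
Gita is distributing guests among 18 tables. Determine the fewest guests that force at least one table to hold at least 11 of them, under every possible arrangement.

181

With 180 guests one could put exactly 10 in each of the 18 tables, and no table would reach 11.
By the pigeonhole principle, one more guest must land in a table that already has 10, giving it 11.
So 18 × 10 + 1 = 181 guests are required.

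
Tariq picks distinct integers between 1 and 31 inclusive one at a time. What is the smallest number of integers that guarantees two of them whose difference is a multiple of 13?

Integers whose pairwise differences are multiples of 13 are exactly those sharing a remainder mod 13. By pigeonhole, the 13 residue classes mod 13 are the pigeonholes.
With 13 integers one could put 1 in each residue class and have no class reach 2.
The 14th integer pushes some class to 2, so 13·1 + 1 = 14.

14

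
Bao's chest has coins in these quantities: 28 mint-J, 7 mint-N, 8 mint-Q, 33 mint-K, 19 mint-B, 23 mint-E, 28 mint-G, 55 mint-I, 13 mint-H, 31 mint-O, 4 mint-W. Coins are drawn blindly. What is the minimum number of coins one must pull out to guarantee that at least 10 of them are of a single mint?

Put each drawn coin into a box by mint. The largest draw with every box below 10 takes min(count, 9) from each mint; mints with fewer than 9 contribute all they have.
Σ min(cᵢ, 9) = 9 + 7 + 8 + 9 + 9 + 9 + 9 + 9 + 9 + 9 + 4 = 91.
Draw number 91 + 1 = 92 must push one box to 10.

92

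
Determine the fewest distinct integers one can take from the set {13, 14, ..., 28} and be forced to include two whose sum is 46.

12

Group the elements by complementary pair {x, 46−x}: {18,28}, {19,27}, {20,26}, …, giving 5 two-element pairs, the single value 23 (it cannot pair with itself since the integers are distinct), and 5 integers whose partner 46−x falls outside [13,28].
By the pigeonhole principle, treating each of those 11 groups as a pigeonhole, one can pick one integer per group — 11 integers — with no two summing to 46.
The 12th integer lands in an occupied pair, forcing a sum of 46.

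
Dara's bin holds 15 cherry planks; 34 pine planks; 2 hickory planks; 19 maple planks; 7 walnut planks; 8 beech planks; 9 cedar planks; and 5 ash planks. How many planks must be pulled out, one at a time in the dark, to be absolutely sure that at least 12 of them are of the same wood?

An adversary could hand out at most 11 planks per wood (5 woods run out sooner): 11 + 11 + 2 + 11 + 7 + 8 + 9 + 5 = 64 planks and still no wood has 12.
By the pigeonhole principle, one more plank lands in a wood already at 11, so 65 draws are enough and 64 are not.

65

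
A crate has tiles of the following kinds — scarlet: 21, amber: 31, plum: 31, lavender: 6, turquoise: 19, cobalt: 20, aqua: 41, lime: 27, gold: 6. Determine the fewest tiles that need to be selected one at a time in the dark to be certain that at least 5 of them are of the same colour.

Put each drawn tile into a box by colour. The largest draw with every box below 5 takes min(count, 4) from each colour.
Σ min(cᵢ, 4) = 4 + 4 + 4 + 4 + 4 + 4 + 4 + 4 + 4 = 36.
Draw number 36 + 1 = 37 must push one box to 5.

37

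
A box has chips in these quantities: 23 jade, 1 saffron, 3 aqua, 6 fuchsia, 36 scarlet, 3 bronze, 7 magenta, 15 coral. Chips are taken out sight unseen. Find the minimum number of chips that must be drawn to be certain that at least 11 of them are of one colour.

By pigeonhole, the 8 colours are the holes; the chips drawn are the pigeons.
To avoid 11 of any one colour, the worst case takes at most 10 of each colour, or every chip of a colour that has fewer than 10.
That gives 10 + 1 + 3 + 6 + 10 + 3 + 7 + 10 = 50 chips with no colour reaching 11.
The next chip forces some colour to 11, so 50 + 1 = 51.

51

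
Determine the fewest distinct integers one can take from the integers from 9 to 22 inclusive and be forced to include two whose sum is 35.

10

Two chosen integers sum to 35 exactly when both halves of some pair {x, 35−x} with 13 ≤ x ≤ 35−x ≤ 22 are chosen — 5 such pairs.
The remaining 4 elements (those with no distinct partner in range) can never complete a 35-sum, so the worst case takes all of them and one from each pair: 4 + 5 = 9.
The 10th integer has to be the second member of some pair, so 9 + 1 = 10.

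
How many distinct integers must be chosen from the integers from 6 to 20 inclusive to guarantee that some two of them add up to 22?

11

A set avoiding the sum 22 can contain at most one of each pair {x, 22−x}, plus the 5 elements whose complement lies outside the range or equal to its own complement.
The integers 11, …, 20 (10 of them) are such a set: any two sum to at least 11+12 = 23 > 22.
Any 11th integer completes one of the 5 pairs, so 11 choices force a sum of 22.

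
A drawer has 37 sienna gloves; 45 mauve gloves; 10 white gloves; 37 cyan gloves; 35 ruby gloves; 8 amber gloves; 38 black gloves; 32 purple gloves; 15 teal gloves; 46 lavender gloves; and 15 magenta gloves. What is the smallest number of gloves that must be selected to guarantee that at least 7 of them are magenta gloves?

310

In the worst case for collecting magenta gloves, every non-magenta glove comes out first.
There are 37 + 45 + 10 + 37 + 35 + 8 + 38 + 32 + 15 + 46 = 303 non-magenta gloves altogether.
After those, each further glove must be magenta, so 303 + 7 = 310 draws guarantee 7 magenta gloves.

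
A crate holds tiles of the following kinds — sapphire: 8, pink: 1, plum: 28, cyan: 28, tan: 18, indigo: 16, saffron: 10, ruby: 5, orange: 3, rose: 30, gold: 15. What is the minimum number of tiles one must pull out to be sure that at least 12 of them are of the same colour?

94

By pigeonhole, the 11 colours are the holes; the tiles drawn are the pigeons.
To avoid 12 of any one colour, the worst case takes at most 11 of each colour, or every tile of a colour that has fewer than 11.
That gives 8 + 1 + 11 + 11 + 11 + 11 + 10 + 5 + 3 + 11 + 11 = 93 tiles with no colour reaching 12.
The next tile forces some colour to 12, so 93 + 1 = 94.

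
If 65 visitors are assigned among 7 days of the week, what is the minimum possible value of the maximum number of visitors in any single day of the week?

10

Pigeonhole: the 7 days of the week are the holes and the 65 visitors are the pigeons.
If every day of the week held at most 9 visitors, the total would be at most 7 × 9 = 63, which is less than 65.
So some day of the week holds at least ⌈65/7⌉ = 10 visitors.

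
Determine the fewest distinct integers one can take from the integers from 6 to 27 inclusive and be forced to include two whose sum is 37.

14

Group the elements by complementary pair {x, 37−x}: {10,27}, {11,26}, {12,25}, …, giving 9 two-element pairs and 4 integers whose partner 37−x falls outside [6,27].
By the pigeonhole principle, treating each of those 13 groups as a pigeonhole, one can pick one integer per group — 13 integers — with no two summing to 37.
The 14th integer lands in an occupied pair, forcing a sum of 37.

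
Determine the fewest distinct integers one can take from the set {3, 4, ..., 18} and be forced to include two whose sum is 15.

12

A set avoiding the sum 15 can contain at most one of each pair {x, 15−x}, plus the 6 elements whose complement lies outside the range.
The integers 8, …, 18 (11 of them) are such a set: any two sum to at least 8+9 = 17 > 15.
By pigeonhole, any 12th integer completes one of the 5 pairs, so 12 choices force a sum of 15.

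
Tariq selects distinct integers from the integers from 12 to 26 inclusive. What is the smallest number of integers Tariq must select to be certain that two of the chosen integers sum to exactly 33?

11

Group the elements by complementary pair {x, 33−x}: {12,21}, {13,20}, {14,19}, …, giving 5 two-element pairs and 5 integers whose partner 33−x falls outside [12,26].
Treating each of those 10 groups as a pigeonhole, one can pick one integer per group — 10 integers — with no two summing to 33.
The 11th integer lands in an occupied pair, forcing a sum of 33.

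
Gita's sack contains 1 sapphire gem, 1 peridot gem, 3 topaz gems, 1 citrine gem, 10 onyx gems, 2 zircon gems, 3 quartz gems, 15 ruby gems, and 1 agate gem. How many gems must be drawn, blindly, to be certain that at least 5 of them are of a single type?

By pigeonhole, the 9 types are the holes; the gems drawn are the pigeons.
To avoid 5 of any one type, the worst case takes at most 4 of each type, or every gem of a type that has fewer than 4.
That gives 1 + 1 + 3 + 1 + 4 + 2 + 3 + 4 + 1 = 20 gems with no type reaching 5.
The next gem forces some type to 5, so 20 + 1 = 21.

21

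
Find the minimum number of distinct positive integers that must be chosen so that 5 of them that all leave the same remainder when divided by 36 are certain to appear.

145

The 36 residue classes mod 36 are the pigeonholes.
With 144 integers one could put 4 in each residue class and have no class reach 5.
The 145th integer pushes some class to 5, so 36·4 + 1 = 145.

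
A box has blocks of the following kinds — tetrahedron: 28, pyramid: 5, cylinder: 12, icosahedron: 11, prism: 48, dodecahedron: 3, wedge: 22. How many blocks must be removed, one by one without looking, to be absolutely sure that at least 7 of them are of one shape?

The 7 shapes are the holes; the blocks drawn are the pigeons.
To avoid 7 of any one shape, the worst case takes at most 6 of each shape, or every block of a shape that has fewer than 6.
That gives 6 + 5 + 6 + 6 + 6 + 3 + 6 = 38 blocks with no shape reaching 7.
The next block forces some shape to 7, so 38 + 1 = 39.

39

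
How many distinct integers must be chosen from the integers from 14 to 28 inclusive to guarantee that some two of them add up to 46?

11

Two chosen integers sum to 46 exactly when both halves of some pair {x, 46−x} with 18 ≤ x ≤ 46−x ≤ 28 are chosen — 5 such pairs.
The remaining 5 elements (those with no distinct partner in range) can never complete a 46-sum, so the worst case takes all of them and one from each pair: 5 + 5 = 10.
By pigeonhole, the 11th integer has to be the second member of some pair, so 10 + 1 = 11.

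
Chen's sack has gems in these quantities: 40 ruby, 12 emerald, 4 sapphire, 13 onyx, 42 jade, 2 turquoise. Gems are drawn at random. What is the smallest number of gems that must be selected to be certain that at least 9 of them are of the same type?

39

An adversary could hand out at most 8 gems per type (sapphire, turquoise run out sooner): 8 + 8 + 4 + 8 + 8 + 2 = 38 gems and still no type has 9.
Pigeonhole: one more gem lands in a type already at 8, so 39 draws are enough and 38 are not.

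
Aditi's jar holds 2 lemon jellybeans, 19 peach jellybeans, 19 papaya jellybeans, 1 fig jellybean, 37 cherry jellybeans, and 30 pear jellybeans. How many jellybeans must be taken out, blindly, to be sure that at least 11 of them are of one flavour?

Pigeonhole: put each drawn jellybean into a box by flavour. The largest draw with every box below 11 takes min(count, 10) from each flavour; flavours with fewer than 10 contribute all they have.
Σ min(cᵢ, 10) = 2 + 10 + 10 + 1 + 10 + 10 = 43.
Draw number 43 + 1 = 44 must push one box to 11.

44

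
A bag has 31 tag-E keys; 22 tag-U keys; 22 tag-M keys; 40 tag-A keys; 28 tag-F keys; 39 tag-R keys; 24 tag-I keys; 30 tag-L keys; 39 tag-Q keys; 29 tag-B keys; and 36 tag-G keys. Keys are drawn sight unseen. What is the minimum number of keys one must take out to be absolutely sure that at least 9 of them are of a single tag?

89

By pigeonhole, put each drawn key into a box by tag. The largest draw with every box below 9 takes min(count, 8) from each tag.
Σ min(cᵢ, 8) = 8 + 8 + 8 + 8 + 8 + 8 + 8 + 8 + 8 + 8 + 8 = 88.
Draw number 88 + 1 = 89 must push one box to 9.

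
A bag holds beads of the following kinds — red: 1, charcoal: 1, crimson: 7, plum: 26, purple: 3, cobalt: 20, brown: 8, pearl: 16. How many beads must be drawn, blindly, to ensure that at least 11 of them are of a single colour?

51

By pigeonhole, put each drawn bead into a box by colour. The largest draw with every box below 11 takes min(count, 10) from each colour; colours with fewer than 10 contribute all they have.
Σ min(cᵢ, 10) = 1 + 1 + 7 + 10 + 3 + 10 + 8 + 10 = 50.
Draw number 50 + 1 = 51 must push one box to 11.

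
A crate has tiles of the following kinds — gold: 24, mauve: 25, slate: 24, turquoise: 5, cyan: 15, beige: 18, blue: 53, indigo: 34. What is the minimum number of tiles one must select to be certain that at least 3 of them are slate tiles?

In the worst case for collecting slate tiles, every non-slate tile comes out first.
There are 24 + 25 + 5 + 15 + 18 + 53 + 34 = 174 non-slate tiles altogether.
After those, each further tile must be slate, so 174 + 3 = 177 draws guarantee 3 slate tiles.

177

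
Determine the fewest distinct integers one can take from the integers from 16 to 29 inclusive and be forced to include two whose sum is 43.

A set avoiding the sum 43 can contain at most one of each pair {x, 43−x}, plus the 2 elements whose complement lies outside the range.
The integers 22, …, 29 (8 of them) are such a set: any two sum to at least 22+23 = 45 > 43.
Any 9th integer completes one of the 6 pairs, so 9 choices force a sum of 43.

9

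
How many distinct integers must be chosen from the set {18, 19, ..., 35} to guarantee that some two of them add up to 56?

12

Two chosen integers sum to 56 exactly when both halves of some pair {x, 56−x} with 21 ≤ x ≤ 56−x ≤ 35 are chosen — 7 such pairs.
The remaining 4 elements (those with no distinct partner in range) can never complete a 56-sum, so the worst case takes all of them and one from each pair: 4 + 7 = 11.
The 12th integer has to be the second member of some pair, so 11 + 1 = 12.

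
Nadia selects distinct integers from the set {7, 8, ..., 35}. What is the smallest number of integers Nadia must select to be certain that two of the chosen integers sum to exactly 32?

A set avoiding the sum 32 can contain at most one of each pair {x, 32−x}, plus the 11 elements whose complement lies outside the range or equal to its own complement.
The integers 16, …, 35 (20 of them) are such a set: any two sum to at least 16+17 = 33 > 32.
Any 21st integer completes one of the 9 pairs, so 21 choices force a sum of 32.

21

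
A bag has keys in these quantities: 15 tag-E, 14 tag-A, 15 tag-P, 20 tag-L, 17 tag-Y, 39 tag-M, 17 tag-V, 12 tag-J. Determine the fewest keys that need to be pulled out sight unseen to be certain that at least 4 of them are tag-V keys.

136

In the worst case for collecting tag-V keys, every non-tag-V key comes out first.
There are 15 + 14 + 15 + 20 + 17 + 39 + 12 = 132 non-tag-V keys altogether.
After those, each further key must be tag-V, so 132 + 4 = 136 draws guarantee 4 tag-V keys.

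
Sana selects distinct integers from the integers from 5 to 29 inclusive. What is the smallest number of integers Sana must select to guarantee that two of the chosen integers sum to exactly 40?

17

Group the elements by complementary pair {x, 40−x}: {11,29}, {12,28}, {13,27}, …, giving 9 two-element pairs; the single value 20 (it cannot pair with itself since the integers are distinct); and 6 integers whose partner 40−x falls outside [5,29].
Pigeonhole: treating each of those 16 groups as a pigeonhole, one can pick one integer per group — 16 integers — with no two summing to 40.
The 17th integer lands in an occupied pair, forcing a sum of 40.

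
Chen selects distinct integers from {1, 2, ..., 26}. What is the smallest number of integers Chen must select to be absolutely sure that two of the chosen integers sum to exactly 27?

14

Group the elements by complementary pair {x, 27−x}: {1,26}, {2,25}, {3,24}, …, giving 13 two-element pairs.
By the pigeonhole principle, treating each of those 13 groups as a pigeonhole, one can pick one integer per group — 13 integers — with no two summing to 27.
The 14th integer lands in an occupied pair, forcing a sum of 27.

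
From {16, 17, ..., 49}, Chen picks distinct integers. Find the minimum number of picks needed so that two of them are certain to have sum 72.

22

Two chosen integers sum to 72 exactly when both halves of some pair {x, 72−x} with 23 ≤ x ≤ 72−x ≤ 49 are chosen — 13 such pairs.
The remaining 8 elements (those with no distinct partner in range) can never complete a 72-sum, so the worst case takes all of them and one from each pair: 8 + 13 = 21.
By the pigeonhole principle, the 22nd integer has to be the second member of some pair, so 21 + 1 = 22.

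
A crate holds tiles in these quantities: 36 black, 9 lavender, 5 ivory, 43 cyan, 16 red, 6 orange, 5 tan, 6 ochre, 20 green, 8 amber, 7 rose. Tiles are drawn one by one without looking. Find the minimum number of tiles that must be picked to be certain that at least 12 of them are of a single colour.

An adversary could hand out at most 11 tiles per colour (7 colours run out sooner): 11 + 9 + 5 + 11 + 11 + 6 + 5 + 6 + 11 + 8 + 7 = 90 tiles and still no colour has 12.
Pigeonhole: one more tile lands in a colour already at 11, so 91 draws are enough and 90 are not.

91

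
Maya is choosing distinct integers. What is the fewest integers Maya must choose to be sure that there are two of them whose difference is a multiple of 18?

19

Integers whose pairwise differences are multiples of 18 are exactly those sharing a remainder mod 18. By pigeonhole, the 18 residue classes mod 18 are the pigeonholes.
With 18 integers one could put 1 in each residue class and have no class reach 2.
The 19th integer pushes some class to 2, so 18·1 + 1 = 19.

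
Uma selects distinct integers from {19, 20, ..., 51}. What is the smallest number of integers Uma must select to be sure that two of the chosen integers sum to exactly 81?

Two chosen integers sum to 81 exactly when both halves of some pair {x, 81−x} with 30 ≤ x ≤ 81−x ≤ 51 are chosen — 11 such pairs.
The remaining 11 elements (those with no distinct partner in range) can never complete a 81-sum, so the worst case takes all of them and one from each pair: 11 + 11 = 22.
The 23rd integer has to be the second member of some pair, so 22 + 1 = 23.

23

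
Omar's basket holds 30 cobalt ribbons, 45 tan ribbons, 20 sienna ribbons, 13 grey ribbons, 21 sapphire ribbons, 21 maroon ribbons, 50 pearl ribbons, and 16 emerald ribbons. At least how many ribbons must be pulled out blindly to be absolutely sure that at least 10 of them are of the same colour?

An adversary could hand out at most 9 ribbons per colour: 9 + 9 + 9 + 9 + 9 + 9 + 9 + 9 = 72 ribbons and still no colour has 10.
One more ribbon lands in a colour already at 9, so 73 draws are enough and 72 are not.

73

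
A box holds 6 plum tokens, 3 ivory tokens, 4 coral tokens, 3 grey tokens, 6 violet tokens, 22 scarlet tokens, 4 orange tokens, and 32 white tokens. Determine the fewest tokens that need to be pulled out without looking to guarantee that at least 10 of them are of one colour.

An adversary could hand out at most 9 tokens per colour (6 colours run out sooner): 6 + 3 + 4 + 3 + 6 + 9 + 4 + 9 = 44 tokens and still no colour has 10.
By pigeonhole, one more token lands in a colour already at 9, so 45 draws are enough and 44 are not.

45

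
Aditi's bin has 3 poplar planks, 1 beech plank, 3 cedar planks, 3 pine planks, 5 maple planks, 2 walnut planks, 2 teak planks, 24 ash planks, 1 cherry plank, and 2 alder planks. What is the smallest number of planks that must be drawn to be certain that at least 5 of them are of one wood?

The 10 woods are the holes; the planks drawn are the pigeons.
To avoid 5 of any one wood, the worst case takes at most 4 of each wood, or every plank of a wood that has fewer than 4.
That gives 3 + 1 + 3 + 3 + 4 + 2 + 2 + 4 + 1 + 2 = 25 planks with no wood reaching 5.
The next plank forces some wood to 5, so 25 + 1 = 26.

26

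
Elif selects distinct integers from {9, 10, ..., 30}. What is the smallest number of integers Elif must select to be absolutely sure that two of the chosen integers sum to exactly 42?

14

A set avoiding the sum 42 can contain at most one of each pair {x, 42−x}, plus the 4 elements whose complement lies outside the range or equal to its own complement.
The integers 9, …, 21 (13 of them) are such a set: any two sum to at least 9+10 = 19 and at most 20+21 = 41 < 42.
Any 14th integer completes one of the 9 pairs, so 14 choices force a sum of 42.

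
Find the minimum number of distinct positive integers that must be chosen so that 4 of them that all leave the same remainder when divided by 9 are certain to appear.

28

The 9 residue classes mod 9 are the pigeonholes.
With 27 integers one could put 3 in each residue class and have no class reach 4.
The 28th integer pushes some class to 4, so 9·3 + 1 = 28.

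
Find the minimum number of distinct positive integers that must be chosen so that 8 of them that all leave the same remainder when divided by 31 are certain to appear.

Pigeonhole: the 31 residue classes mod 31 are the pigeonholes.
With 217 integers one could put 7 in each residue class and have no class reach 8.
The 218th integer pushes some class to 8, so 31·7 + 1 = 218.

218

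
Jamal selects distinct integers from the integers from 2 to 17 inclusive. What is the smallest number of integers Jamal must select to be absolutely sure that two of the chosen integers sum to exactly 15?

A set avoiding the sum 15 can contain at most one of each pair {x, 15−x}, plus the 4 elements whose complement lies outside the range.
The integers 8, …, 17 (10 of them) are such a set: any two sum to at least 8+9 = 17 > 15.
Any 11th integer completes one of the 6 pairs, so 11 choices force a sum of 15.

11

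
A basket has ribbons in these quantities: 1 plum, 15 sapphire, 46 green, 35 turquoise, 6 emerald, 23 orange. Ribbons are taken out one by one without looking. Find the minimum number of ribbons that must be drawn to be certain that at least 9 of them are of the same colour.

40

By the pigeonhole principle, put each drawn ribbon into a box by colour. The largest draw with every box below 9 takes min(count, 8) from each colour; colours with fewer than 8 contribute all they have.
Σ min(cᵢ, 8) = 1 + 8 + 8 + 8 + 6 + 8 = 39.
Draw number 39 + 1 = 40 must push one box to 9.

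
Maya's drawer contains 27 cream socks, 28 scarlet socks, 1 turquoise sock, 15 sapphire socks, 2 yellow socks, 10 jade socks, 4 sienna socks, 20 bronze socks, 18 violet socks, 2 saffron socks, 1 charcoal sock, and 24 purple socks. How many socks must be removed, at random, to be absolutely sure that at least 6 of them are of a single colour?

Put each drawn sock into a box by colour. The largest draw with every box below 6 takes min(count, 5) from each colour; colours with fewer than 5 contribute all they have.
Σ min(cᵢ, 5) = 5 + 5 + 1 + 5 + 2 + 5 + 4 + 5 + 5 + 2 + 1 + 5 = 45.
Draw number 45 + 1 = 46 must push one box to 6.

46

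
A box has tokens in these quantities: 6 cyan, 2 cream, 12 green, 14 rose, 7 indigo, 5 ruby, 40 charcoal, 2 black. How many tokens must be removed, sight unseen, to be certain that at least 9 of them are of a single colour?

An adversary could hand out at most 8 tokens per colour (5 colours run out sooner): 6 + 2 + 8 + 8 + 7 + 5 + 8 + 2 = 46 tokens and still no colour has 9.
One more token lands in a colour already at 8, so 47 draws are enough and 46 are not.

47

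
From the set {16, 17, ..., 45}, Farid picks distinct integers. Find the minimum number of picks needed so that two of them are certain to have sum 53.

Two chosen integers sum to 53 exactly when both halves of some pair {x, 53−x} with 16 ≤ x ≤ 53−x ≤ 37 are chosen — 11 such pairs.
The remaining 8 elements (those with no distinct partner in range) can never complete a 53-sum, so the worst case takes all of them and one from each pair: 8 + 11 = 19.
The 20th integer has to be the second member of some pair, so 19 + 1 = 20.

20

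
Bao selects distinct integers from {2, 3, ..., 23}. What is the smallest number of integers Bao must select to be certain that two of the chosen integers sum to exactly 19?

15

Group the elements by complementary pair {x, 19−x}: {2,17}, {3,16}, {4,15}, …, giving 8 two-element pairs and 6 integers whose partner 19−x falls outside [2,23].
By the pigeonhole principle, treating each of those 14 groups as a pigeonhole, one can pick one integer per group — 14 integers — with no two summing to 19.
The 15th integer lands in an occupied pair, forcing a sum of 19.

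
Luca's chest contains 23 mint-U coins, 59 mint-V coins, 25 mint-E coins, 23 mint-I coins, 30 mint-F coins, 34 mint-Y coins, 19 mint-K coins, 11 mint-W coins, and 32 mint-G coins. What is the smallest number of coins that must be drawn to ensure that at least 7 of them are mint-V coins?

204

In the worst case for collecting mint-V coins, every non-mint-V coin comes out first.
There are 23 + 25 + 23 + 30 + 34 + 19 + 11 + 32 = 197 non-mint-V coins altogether.
After those, each further coin must be mint-V, so 197 + 7 = 204 draws guarantee 7 mint-V coins.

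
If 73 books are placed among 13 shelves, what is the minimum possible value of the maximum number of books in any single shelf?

6

By the pigeonhole principle, the 13 shelves are the holes and the 73 books are the pigeons.
If every shelf held at most 5 books, the total would be at most 13 × 5 = 65, which is less than 73.
So some shelf holds at least ⌈73/13⌉ = 6 books.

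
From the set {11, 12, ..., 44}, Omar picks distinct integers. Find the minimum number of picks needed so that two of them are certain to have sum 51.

20

A set avoiding the sum 51 can contain at most one of each pair {x, 51−x}, plus the 4 elements whose complement lies outside the range.
The integers 26, …, 44 (19 of them) are such a set: any two sum to at least 26+27 = 53 > 51.
Pigeonhole: any 20th integer completes one of the 15 pairs, so 20 choices force a sum of 51.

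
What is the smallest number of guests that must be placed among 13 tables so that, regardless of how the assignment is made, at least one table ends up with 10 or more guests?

With 117 guests one could put exactly 9 in each of the 13 tables, and no table would reach 10.
One more guest must land in a table that already has 9, giving it 10.
So 13 × 9 + 1 = 118 guests are required.

118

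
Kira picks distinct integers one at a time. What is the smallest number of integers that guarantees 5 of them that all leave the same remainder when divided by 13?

53

By the pigeonhole principle, the 13 residue classes mod 13 are the pigeonholes.
With 52 integers one could put 4 in each residue class and have no class reach 5.
The 53rd integer pushes some class to 5, so 13·4 + 1 = 53.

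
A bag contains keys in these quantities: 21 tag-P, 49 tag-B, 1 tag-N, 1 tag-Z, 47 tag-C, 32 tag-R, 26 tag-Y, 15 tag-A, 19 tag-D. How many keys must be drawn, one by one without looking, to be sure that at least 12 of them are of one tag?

An adversary could hand out at most 11 keys per tag (tag-N, tag-Z run out sooner): 11 + 11 + 1 + 1 + 11 + 11 + 11 + 11 + 11 = 79 keys and still no tag has 12.
By pigeonhole, one more key lands in a tag already at 11, so 80 draws are enough and 79 are not.

80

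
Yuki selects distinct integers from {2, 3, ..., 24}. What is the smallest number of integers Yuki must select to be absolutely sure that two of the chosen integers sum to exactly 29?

Two chosen integers sum to 29 exactly when both halves of some pair {x, 29−x} with 5 ≤ x ≤ 29−x ≤ 24 are chosen — 10 such pairs.
The remaining 3 elements (those with no distinct partner in range) can never complete a 29-sum, so the worst case takes all of them and one from each pair: 3 + 10 = 13.
The 14th integer has to be the second member of some pair, so 13 + 1 = 14.

14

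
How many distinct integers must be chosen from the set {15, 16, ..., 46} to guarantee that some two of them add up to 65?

19

Two chosen integers sum to 65 exactly when both halves of some pair {x, 65−x} with 19 ≤ x ≤ 65−x ≤ 46 are chosen — 14 such pairs.
The remaining 4 elements (those with no distinct partner in range) can never complete a 65-sum, so the worst case takes all of them and one from each pair: 4 + 14 = 18.
By pigeonhole, the 19th integer has to be the second member of some pair, so 18 + 1 = 19.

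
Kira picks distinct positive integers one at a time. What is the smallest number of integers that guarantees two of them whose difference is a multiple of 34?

Integers whose pairwise differences are multiples of 34 are exactly those sharing a remainder mod 34. The 34 residue classes mod 34 are the pigeonholes.
With 34 integers one could put 1 in each residue class and have no class reach 2.
The 35th integer pushes some class to 2, so 34·1 + 1 = 35.

35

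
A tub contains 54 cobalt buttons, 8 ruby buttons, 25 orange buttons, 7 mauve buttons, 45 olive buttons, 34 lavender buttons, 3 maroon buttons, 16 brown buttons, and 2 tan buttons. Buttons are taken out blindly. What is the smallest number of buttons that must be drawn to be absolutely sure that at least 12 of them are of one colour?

An adversary could hand out at most 11 buttons per colour (4 colours run out sooner): 11 + 8 + 11 + 7 + 11 + 11 + 3 + 11 + 2 = 75 buttons and still no colour has 12.
One more button lands in a colour already at 11, so 76 draws are enough and 75 are not.

76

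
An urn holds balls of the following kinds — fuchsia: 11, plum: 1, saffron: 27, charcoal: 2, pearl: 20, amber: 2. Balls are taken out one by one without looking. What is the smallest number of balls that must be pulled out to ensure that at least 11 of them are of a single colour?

By pigeonhole, the 6 colours are the holes; the balls drawn are the pigeons.
To avoid 11 of any one colour, the worst case takes at most 10 of each colour, or every ball of a colour that has fewer than 10.
That gives 10 + 1 + 10 + 2 + 10 + 2 = 35 balls with no colour reaching 11.
The next ball forces some colour to 11, so 35 + 1 = 36.

36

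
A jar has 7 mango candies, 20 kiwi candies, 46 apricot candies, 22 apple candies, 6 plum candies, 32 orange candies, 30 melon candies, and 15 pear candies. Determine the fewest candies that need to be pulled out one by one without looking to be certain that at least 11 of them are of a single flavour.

By pigeonhole, the 8 flavours are the holes; the candies drawn are the pigeons.
To avoid 11 of any one flavour, the worst case takes at most 10 of each flavour, or every candy of a flavour that has fewer than 10.
That gives 7 + 10 + 10 + 10 + 6 + 10 + 10 + 10 = 73 candies with no flavour reaching 11.
The next candy forces some flavour to 11, so 73 + 1 = 74.

74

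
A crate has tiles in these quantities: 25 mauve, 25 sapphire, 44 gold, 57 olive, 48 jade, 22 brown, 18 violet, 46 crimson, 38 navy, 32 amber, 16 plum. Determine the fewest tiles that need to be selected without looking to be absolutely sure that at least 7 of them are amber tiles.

In the worst case for collecting amber tiles, every non-amber tile comes out first.
There are 25 + 25 + 44 + 57 + 48 + 22 + 18 + 46 + 38 + 16 = 339 non-amber tiles altogether.
After those, each further tile must be amber, so 339 + 7 = 346 draws guarantee 7 amber tiles.

346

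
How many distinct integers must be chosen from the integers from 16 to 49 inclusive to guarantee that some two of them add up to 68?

A set avoiding the sum 68 can contain at most one of each pair {x, 68−x}, plus the 4 elements whose complement lies outside the range or equal to its own complement.
The integers 16, …, 34 (19 of them) are such a set: any two sum to at least 16+17 = 33 and at most 33+34 = 67 < 68.
Any 20th integer completes one of the 15 pairs, so 20 choices force a sum of 68.

20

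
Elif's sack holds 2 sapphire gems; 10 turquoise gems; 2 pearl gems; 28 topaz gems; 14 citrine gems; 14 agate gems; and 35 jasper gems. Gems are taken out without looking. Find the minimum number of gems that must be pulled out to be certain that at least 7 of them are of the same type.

35

Pigeonhole: the 7 types are the holes; the gems drawn are the pigeons.
To avoid 7 of any one type, the worst case takes at most 6 of each type, or every gem of a type that has fewer than 6.
That gives 2 + 6 + 2 + 6 + 6 + 6 + 6 = 34 gems with no type reaching 7.
The next gem forces some type to 7, so 34 + 1 = 35.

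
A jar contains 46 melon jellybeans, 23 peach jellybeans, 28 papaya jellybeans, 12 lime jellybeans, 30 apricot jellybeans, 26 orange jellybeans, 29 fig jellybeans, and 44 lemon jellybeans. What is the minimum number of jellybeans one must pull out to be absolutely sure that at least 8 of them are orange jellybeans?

220

In the worst case for collecting orange jellybeans, every non-orange jellybean comes out first.
There are 46 + 23 + 28 + 12 + 30 + 29 + 44 = 212 non-orange jellybeans altogether.
After those, each further jellybean must be orange, so 212 + 8 = 220 draws guarantee 8 orange jellybeans.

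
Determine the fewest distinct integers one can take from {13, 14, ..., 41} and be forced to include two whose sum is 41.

22

Two chosen integers sum to 41 exactly when both halves of some pair {x, 41−x} with 13 ≤ x ≤ 41−x ≤ 28 are chosen — 8 such pairs.
The remaining 13 elements (those with no distinct partner in range) can never complete a 41-sum, so the worst case takes all of them and one from each pair: 13 + 8 = 21.
The 22nd integer has to be the second member of some pair, so 21 + 1 = 22.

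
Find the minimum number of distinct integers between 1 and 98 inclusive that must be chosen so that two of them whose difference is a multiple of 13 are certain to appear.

14

Integers whose pairwise differences are multiples of 13 are exactly those sharing a remainder mod 13. By pigeonhole, the 13 residue classes mod 13 are the pigeonholes.
With 13 integers one could put 1 in each residue class and have no class reach 2.
The 14th integer pushes some class to 2, so 13·1 + 1 = 14.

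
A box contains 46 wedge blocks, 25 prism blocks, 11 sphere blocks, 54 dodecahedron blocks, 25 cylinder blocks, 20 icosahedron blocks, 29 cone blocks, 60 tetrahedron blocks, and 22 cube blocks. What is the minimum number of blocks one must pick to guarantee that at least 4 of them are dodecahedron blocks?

242

In the worst case for collecting dodecahedron blocks, every non-dodecahedron block comes out first.
There are 46 + 25 + 11 + 25 + 20 + 29 + 60 + 22 = 238 non-dodecahedron blocks altogether.
After those, each further block must be dodecahedron, so 238 + 4 = 242 draws guarantee 4 dodecahedron blocks.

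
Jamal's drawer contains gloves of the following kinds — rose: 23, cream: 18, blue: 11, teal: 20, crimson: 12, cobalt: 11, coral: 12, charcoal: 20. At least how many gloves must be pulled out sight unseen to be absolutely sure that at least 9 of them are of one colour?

65

Put each drawn glove into a box by colour. The largest draw with every box below 9 takes min(count, 8) from each colour.
Σ min(cᵢ, 8) = 8 + 8 + 8 + 8 + 8 + 8 + 8 + 8 = 64.
Draw number 64 + 1 = 65 must push one box to 9.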